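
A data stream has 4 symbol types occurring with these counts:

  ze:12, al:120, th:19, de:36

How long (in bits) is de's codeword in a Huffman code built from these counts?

2

Build the tree from the bottom:
merge ze(12) and th(19): 31
merge 31 and de(36): 67
merge 67 and al(120): 187
The subtree containing de is merged 2 times, so code length = 2.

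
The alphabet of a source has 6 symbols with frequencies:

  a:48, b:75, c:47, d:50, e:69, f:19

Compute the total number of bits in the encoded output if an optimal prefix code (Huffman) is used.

Merge the two smallest weights repeatedly:
combine f(19), c(47) → 66
combine a(48), d(50) → 98
combine 66, e(69) → 135
combine b(75), 98 → 173
combine 135, 173 → 308
Total encoded bits = sum of merged weights = 66 + 98 + 135 + 173 + 308 = 780.

780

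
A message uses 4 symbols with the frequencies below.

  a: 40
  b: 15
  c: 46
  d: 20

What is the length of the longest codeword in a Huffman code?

Merge the two lowest-weight nodes at each step:
b(15) + d(20) → 35
35 + a(40) → 75
c(46) + 75 → 121
The rarest symbols sit at the bottom; the longest codeword is 3 bits.

3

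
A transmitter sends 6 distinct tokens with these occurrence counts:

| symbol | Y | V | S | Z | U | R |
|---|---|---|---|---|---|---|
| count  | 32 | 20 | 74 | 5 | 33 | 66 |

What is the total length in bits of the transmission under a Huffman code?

Greedily combine the two least-frequent nodes:
combine Z(5), V(20) → 25
combine 25, Y(32) → 57
combine U(33), 57 → 90
combine R(66), S(74) → 140
combine 90, 140 → 230
Total encoded bits = sum of merged weights = 25 + 57 + 90 + 140 + 230 = 542.

542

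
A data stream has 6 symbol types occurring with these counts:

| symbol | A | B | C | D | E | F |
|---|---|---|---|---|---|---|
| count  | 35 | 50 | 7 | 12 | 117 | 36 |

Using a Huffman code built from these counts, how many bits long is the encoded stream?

556

Merge the two smallest weights repeatedly:
combine C(7), D(12) → 19
combine 19, A(35) → 54
combine F(36), B(50) → 86
combine 54, 86 → 140
combine E(117), 140 → 257
Each symbol's bit-cost is frequency × depth; summing gives 556 bits (equivalently 19 + 54 + 86 + 140 + 257).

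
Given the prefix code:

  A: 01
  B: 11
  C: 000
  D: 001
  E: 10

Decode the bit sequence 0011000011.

DECB

Read left to right; each codeword is recognised as soon as it completes (prefix code):
  001→D | 10→E | 000→C | 11→B
Decoded message: DECB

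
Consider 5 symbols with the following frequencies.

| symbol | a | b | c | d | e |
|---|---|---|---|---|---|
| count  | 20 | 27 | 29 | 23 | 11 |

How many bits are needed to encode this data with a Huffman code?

Build the Huffman tree bottom-up:
e(11) + a(20) → 31
d(23) + b(27) → 50
c(29) + 31 → 60
50 + 60 → 110
Total encoded bits = sum of merged weights = 31 + 50 + 60 + 110 = 251.

251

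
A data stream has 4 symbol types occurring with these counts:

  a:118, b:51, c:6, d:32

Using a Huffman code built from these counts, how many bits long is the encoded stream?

334

Build the Huffman tree bottom-up:
merge c(6) and d(32): 38
merge 38 and b(51): 89
merge 89 and a(118): 207
The encoded length is the sum of every internal node's weight: 38 + 89 + 207 = 334 bits.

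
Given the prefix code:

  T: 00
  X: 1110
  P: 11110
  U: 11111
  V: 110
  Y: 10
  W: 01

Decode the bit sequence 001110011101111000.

TXWVPT

Read left to right; each codeword is recognised as soon as it completes (prefix code):
  00→T | 1110→X | 01→W | 110→V | 11110→P | 00→T
Decoded message: TXWVPT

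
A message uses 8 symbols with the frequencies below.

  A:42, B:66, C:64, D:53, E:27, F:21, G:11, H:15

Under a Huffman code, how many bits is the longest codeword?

Merge the two lowest-weight nodes at each step:
G(11) + H(15) → 26
F(21) + 26 → 47
E(27) + A(42) → 69
47 + D(53) → 100
C(64) + B(66) → 130
69 + 100 → 169
130 + 169 → 299
The rarest symbols sit at the bottom; the longest codeword is 5 bits.

5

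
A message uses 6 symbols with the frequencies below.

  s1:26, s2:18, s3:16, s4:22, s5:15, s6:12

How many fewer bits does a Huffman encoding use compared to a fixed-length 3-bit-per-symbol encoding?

Fixed-length: 3 bits × 109 symbols = 327 bits.
Huffman merges:
merge s6(12) and s5(15): 27
merge s3(16) and s2(18): 34
merge s4(22) and s1(26): 48
merge 27 and 34: 61
merge 48 and 61: 109
Huffman total = 27 + 34 + 48 + 61 + 109 = 279 bits.
Saving = 327 − 279 = 48 bits.

48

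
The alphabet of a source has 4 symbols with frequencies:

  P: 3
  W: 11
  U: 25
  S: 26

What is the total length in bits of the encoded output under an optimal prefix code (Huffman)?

Merge the two smallest weights repeatedly:
combine P(3), W(11) → 14
combine 14, U(25) → 39
combine S(26), 39 → 65
Each symbol's bit-cost is frequency × depth; summing gives 118 bits (equivalently 14 + 39 + 65).

118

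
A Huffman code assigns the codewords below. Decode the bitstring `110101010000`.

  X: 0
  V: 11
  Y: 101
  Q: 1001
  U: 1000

VXYXUX

Read left to right; each codeword is recognised as soon as it completes (prefix code):
  11→V | 0→X | 101→Y | 0→X | 1000→U | 0→X
Decoded message: VXYXUX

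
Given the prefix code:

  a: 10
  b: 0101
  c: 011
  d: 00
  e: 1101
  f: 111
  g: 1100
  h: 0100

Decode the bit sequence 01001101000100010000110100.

Read left to right; each codeword is recognised as soon as it completes (prefix code):
  0100→h | 1101→e | 00→d | 0100→h | 0100→h | 00→d | 1101→e | 00→d
Decoded message: hedhhded

hedhhded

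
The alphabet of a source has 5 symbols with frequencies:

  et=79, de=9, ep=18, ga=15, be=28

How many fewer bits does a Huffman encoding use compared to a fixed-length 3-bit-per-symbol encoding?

Fixed-length: 3 bits × 149 symbols = 447 bits.
Huffman merges:
de(9) + ga(15) → 24
ep(18) + 24 → 42
be(28) + 42 → 70
70 + et(79) → 149
Huffman total = 24 + 42 + 70 + 149 = 285 bits.
Saving = 447 − 285 = 162 bits.

162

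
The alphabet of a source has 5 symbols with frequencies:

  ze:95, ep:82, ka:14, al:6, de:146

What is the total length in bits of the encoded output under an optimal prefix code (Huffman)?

662

Build the Huffman tree bottom-up:
combine al(6), ka(14) → 20
combine 20, ep(82) → 102
combine ze(95), 102 → 197
combine de(146), 197 → 343
Each symbol's bit-cost is frequency × depth; summing gives 662 bits (equivalently 20 + 102 + 197 + 343).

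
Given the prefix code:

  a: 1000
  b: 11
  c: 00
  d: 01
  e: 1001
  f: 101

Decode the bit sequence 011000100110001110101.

daeabfd

Read left to right; each codeword is recognised as soon as it completes (prefix code):
  01→d | 1000→a | 1001→e | 1000→a | 11→b | 101→f | 01→d
Decoded message: daeabfd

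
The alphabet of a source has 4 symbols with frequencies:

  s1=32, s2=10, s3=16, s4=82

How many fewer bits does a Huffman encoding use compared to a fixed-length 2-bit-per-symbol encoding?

Fixed-length: 2 bits × 140 symbols = 280 bits.
Huffman merges:
combine s2(10), s3(16) → 26
combine 26, s1(32) → 58
combine 58, s4(82) → 140
Huffman total = 26 + 58 + 140 = 224 bits.
Saving = 280 − 224 = 56 bits.

56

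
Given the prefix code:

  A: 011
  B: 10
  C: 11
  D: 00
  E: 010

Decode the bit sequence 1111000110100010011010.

Read left to right; each codeword is recognised as soon as it completes (prefix code):
  11→C | 11→C | 00→D | 011→A | 010→E | 00→D | 10→B | 011→A | 010→E
Decoded message: CCDAEDBAE

CCDAEDBAE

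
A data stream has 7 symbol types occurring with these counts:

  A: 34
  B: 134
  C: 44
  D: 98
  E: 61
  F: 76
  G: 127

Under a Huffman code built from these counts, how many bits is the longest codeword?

Merge the two lowest-weight nodes at each step:
combine A(34), C(44) → 78
combine E(61), F(76) → 137
combine 78, D(98) → 176
combine G(127), B(134) → 261
combine 137, 176 → 313
combine 261, 313 → 574
The rarest symbols sit at the bottom; the longest codeword is 4 bits.

4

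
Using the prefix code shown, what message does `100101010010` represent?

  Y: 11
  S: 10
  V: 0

SVSSSVS

Read left to right; each codeword is recognised as soon as it completes (prefix code):
  10→S | 0→V | 10→S | 10→S | 10→S | 0→V | 10→S
Decoded message: SVSSSVS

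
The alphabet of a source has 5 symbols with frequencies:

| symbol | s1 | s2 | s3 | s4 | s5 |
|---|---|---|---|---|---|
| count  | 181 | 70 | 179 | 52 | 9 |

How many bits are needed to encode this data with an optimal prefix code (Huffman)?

993

Merge the two smallest weights repeatedly:
combine s5(9), s4(52) → 61
combine 61, s2(70) → 131
combine 131, s3(179) → 310
combine s1(181), 310 → 491
The encoded length is the sum of every internal node's weight: 61 + 131 + 310 + 491 = 993 bits.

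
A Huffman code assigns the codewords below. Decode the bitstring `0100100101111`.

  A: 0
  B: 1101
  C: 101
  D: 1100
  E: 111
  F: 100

AFFCE

Read left to right; each codeword is recognised as soon as it completes (prefix code):
  0→A | 100→F | 100→F | 101→C | 111→E
Decoded message: AFFCE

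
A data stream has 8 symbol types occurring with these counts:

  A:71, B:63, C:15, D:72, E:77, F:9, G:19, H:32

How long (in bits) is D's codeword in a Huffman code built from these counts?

Huffman merges, smallest pair first:
merge F(9) and C(15): 24
merge G(19) and 24: 43
merge H(32) and 43: 75
merge B(63) and A(71): 134
merge D(72) and 75: 147
merge E(77) and 134: 211
merge 147 and 211: 358
The subtree containing D is merged 2 times, so code length = 2.

2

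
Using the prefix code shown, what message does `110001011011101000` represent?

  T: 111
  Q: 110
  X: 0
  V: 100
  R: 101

Read left to right; each codeword is recognised as soon as it completes (prefix code):
  110→Q | 0→X | 0→X | 101→R | 101→R | 110→Q | 100→V | 0→X
Decoded message: QXXRRQVX

QXXRRQVX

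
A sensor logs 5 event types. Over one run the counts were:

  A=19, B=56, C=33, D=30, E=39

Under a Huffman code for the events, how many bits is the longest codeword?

Merge the two lowest-weight nodes at each step:
merge A(19) and D(30): 49
merge C(33) and E(39): 72
merge 49 and B(56): 105
merge 72 and 105: 177
The first pair merged (A, D) ends up deepest, at depth 3.

3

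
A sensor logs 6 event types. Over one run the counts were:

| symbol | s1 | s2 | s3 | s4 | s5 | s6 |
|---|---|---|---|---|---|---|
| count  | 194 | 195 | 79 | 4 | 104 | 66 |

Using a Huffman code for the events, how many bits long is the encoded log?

1503

Merge the two smallest weights repeatedly:
merge s4(4) and s6(66): 70
merge 70 and s3(79): 149
merge s5(104) and 149: 253
merge s1(194) and s2(195): 389
merge 253 and 389: 642
Total encoded bits = sum of merged weights = 70 + 149 + 253 + 389 + 642 = 1503.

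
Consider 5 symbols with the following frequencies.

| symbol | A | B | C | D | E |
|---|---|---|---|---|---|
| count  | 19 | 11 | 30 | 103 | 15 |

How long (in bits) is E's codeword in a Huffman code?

Huffman merges, smallest pair first:
merge B(11) and E(15): 26
merge A(19) and 26: 45
merge C(30) and 45: 75
merge 75 and D(103): 178
The subtree containing E is merged 4 times, so code length = 4.

4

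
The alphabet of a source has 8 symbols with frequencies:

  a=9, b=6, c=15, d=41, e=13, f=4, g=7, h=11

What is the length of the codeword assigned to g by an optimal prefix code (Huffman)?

4

Repeatedly merge the two smallest:
combine f(4), b(6) → 10
combine g(7), a(9) → 16
combine 10, h(11) → 21
combine e(13), c(15) → 28
combine 16, 21 → 37
combine 28, 37 → 65
combine d(41), 65 → 106
The subtree containing g is merged 4 times, so code length = 4.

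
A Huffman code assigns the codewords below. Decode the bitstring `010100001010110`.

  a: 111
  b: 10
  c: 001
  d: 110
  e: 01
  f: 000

eefeeeb

Read left to right; each codeword is recognised as soon as it completes (prefix code):
  01→e | 01→e | 000→f | 01→e | 01→e | 01→e | 10→b
Decoded message: eefeeeb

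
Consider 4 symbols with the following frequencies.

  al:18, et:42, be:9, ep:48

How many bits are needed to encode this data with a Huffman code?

213

Greedily combine the two least-frequent nodes:
merge be(9) and al(18): 27
merge 27 and et(42): 69
merge ep(48) and 69: 117
The encoded length is the sum of every internal node's weight: 27 + 69 + 117 = 213 bits.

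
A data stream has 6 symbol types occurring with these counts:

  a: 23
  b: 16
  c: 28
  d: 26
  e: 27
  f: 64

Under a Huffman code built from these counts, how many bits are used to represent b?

Repeatedly merge the two smallest:
b(16) + a(23) → 39
d(26) + e(27) → 53
c(28) + 39 → 67
53 + f(64) → 117
67 + 117 → 184
The subtree containing b is merged 3 times, so code length = 3.

3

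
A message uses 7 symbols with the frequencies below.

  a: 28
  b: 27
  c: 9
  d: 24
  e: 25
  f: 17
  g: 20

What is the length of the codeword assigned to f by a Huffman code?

4

Repeatedly merge the two smallest:
merge c(9) and f(17): 26
merge g(20) and d(24): 44
merge e(25) and 26: 51
merge b(27) and a(28): 55
merge 44 and 51: 95
merge 55 and 95: 150
f's leaf is at depth 4, giving a 4-bit codeword.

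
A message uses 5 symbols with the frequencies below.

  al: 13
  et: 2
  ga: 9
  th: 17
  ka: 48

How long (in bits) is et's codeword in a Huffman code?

Build the tree from the bottom:
combine et(2), ga(9) → 11
combine 11, al(13) → 24
combine th(17), 24 → 41
combine 41, ka(48) → 89
et's leaf is at depth 4, giving a 4-bit codeword.

4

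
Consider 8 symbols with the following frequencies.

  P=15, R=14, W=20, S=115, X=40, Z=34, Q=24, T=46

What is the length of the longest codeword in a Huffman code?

5

Merge the two lowest-weight nodes at each step:
R(14) + P(15) → 29
W(20) + Q(24) → 44
29 + Z(34) → 63
X(40) + 44 → 84
T(46) + 63 → 109
84 + 109 → 193
S(115) + 193 → 308
Maximum depth reached is 5.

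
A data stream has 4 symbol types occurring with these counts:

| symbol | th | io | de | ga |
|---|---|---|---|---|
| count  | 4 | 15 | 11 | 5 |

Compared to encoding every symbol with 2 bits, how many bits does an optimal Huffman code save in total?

Fixed-length: 2 bits × 35 symbols = 70 bits.
Huffman merges:
combine th(4), ga(5) → 9
combine 9, de(11) → 20
combine io(15), 20 → 35
Huffman total = 9 + 20 + 35 = 64 bits.
Saving = 70 − 64 = 6 bits.

6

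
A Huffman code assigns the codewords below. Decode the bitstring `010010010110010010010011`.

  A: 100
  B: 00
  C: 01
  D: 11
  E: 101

CBAEAAAAD

Read left to right; each codeword is recognised as soon as it completes (prefix code):
  01→C | 00→B | 100→A | 101→E | 100→A | 100→A | 100→A | 100→A | 11→D
Decoded message: CBAEAAAAD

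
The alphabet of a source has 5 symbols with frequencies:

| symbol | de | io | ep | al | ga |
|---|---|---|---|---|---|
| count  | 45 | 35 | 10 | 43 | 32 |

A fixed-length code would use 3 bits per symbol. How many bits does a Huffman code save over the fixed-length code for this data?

Fixed-length: 3 bits × 165 symbols = 495 bits.
Huffman merges:
ep(10) + ga(32) → 42
io(35) + 42 → 77
al(43) + de(45) → 88
77 + 88 → 165
Huffman total = 42 + 77 + 88 + 165 = 372 bits.
Saving = 495 − 372 = 123 bits.

123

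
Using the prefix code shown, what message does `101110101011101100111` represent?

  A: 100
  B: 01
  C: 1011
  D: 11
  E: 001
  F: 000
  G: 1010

Read left to right; each codeword is recognised as soon as it completes (prefix code):
  1011→C | 1010→G | 1011→C | 1011→C | 001→E | 11→D
Decoded message: CGCCED

CGCCED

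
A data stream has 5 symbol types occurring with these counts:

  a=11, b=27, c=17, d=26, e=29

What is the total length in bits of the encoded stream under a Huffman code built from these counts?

248

Merge the two smallest weights repeatedly:
a(11) + c(17) → 28
d(26) + b(27) → 53
28 + e(29) → 57
53 + 57 → 110
The encoded length is the sum of every internal node's weight: 28 + 53 + 57 + 110 = 248 bits.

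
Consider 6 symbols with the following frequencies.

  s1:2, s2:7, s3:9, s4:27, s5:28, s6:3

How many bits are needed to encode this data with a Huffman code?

162

Greedily combine the two least-frequent nodes:
combine s1(2), s6(3) → 5
combine 5, s2(7) → 12
combine s3(9), 12 → 21
combine 21, s4(27) → 48
combine s5(28), 48 → 76
Total encoded bits = sum of merged weights = 5 + 12 + 21 + 48 + 76 = 162.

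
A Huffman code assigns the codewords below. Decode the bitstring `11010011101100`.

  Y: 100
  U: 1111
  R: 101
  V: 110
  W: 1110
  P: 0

Read left to right; each codeword is recognised as soon as it completes (prefix code):
  110→V | 100→Y | 1110→W | 110→V | 0→P
Decoded message: VYWVP

VYWVP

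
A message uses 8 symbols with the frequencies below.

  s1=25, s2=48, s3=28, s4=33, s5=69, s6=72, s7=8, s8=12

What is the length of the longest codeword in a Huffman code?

Merge the two lowest-weight nodes at each step:
s7(8) + s8(12) → 20
20 + s1(25) → 45
s3(28) + s4(33) → 61
45 + s2(48) → 93
61 + s5(69) → 130
s6(72) + 93 → 165
130 + 165 → 295
Maximum depth reached is 5.

5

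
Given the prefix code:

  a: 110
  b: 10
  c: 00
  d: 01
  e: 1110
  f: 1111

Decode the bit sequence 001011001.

cbad

Read left to right; each codeword is recognised as soon as it completes (prefix code):
  00→c | 10→b | 110→a | 01→d
Decoded message: cbad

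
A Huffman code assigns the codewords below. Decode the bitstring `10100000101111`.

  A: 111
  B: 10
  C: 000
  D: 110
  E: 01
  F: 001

Read left to right; each codeword is recognised as soon as it completes (prefix code):
  10→B | 10→B | 000→C | 01→E | 01→E | 111→A
Decoded message: BBCEEA

BBCEEA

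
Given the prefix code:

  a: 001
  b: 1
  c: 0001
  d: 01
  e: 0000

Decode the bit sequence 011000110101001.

dbcbdda

Read left to right; each codeword is recognised as soon as it completes (prefix code):
  01→d | 1→b | 0001→c | 1→b | 01→d | 01→d | 001→a
Decoded message: dbcbdda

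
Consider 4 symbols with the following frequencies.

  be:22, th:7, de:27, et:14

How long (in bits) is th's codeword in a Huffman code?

3

Huffman merges, smallest pair first:
merge th(7) and et(14): 21
merge 21 and be(22): 43
merge de(27) and 43: 70
The subtree containing th is merged 3 times, so code length = 3.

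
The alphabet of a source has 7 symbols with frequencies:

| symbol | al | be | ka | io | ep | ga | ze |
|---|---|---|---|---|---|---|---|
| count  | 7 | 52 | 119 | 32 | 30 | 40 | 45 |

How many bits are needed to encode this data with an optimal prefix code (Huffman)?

Build the Huffman tree bottom-up:
merge al(7) and ep(30): 37
merge io(32) and 37: 69
merge ga(40) and ze(45): 85
merge be(52) and 69: 121
merge 85 and ka(119): 204
merge 121 and 204: 325
Total encoded bits = sum of merged weights = 37 + 69 + 85 + 121 + 204 + 325 = 841.

841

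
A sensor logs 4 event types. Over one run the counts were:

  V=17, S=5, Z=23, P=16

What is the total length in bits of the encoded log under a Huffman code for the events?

120

Build the Huffman tree bottom-up:
combine S(5), P(16) → 21
combine V(17), 21 → 38
combine Z(23), 38 → 61
Total encoded bits = sum of merged weights = 21 + 38 + 61 = 120.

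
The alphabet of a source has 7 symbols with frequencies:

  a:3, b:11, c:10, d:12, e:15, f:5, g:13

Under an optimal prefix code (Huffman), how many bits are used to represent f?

4

Repeatedly merge the two smallest:
merge a(3) and f(5): 8
merge 8 and c(10): 18
merge b(11) and d(12): 23
merge g(13) and e(15): 28
merge 18 and 23: 41
merge 28 and 41: 69
f's leaf is at depth 4, giving a 4-bit codeword.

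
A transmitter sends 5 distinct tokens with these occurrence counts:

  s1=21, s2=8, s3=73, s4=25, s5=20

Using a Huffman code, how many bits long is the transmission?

Greedily combine the two least-frequent nodes:
merge s2(8) and s5(20): 28
merge s1(21) and s4(25): 46
merge 28 and 46: 74
merge s3(73) and 74: 147
Each symbol's bit-cost is frequency × depth; summing gives 295 bits (equivalently 28 + 46 + 74 + 147).

295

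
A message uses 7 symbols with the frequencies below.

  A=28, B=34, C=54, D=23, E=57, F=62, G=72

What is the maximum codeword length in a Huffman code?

4

Merge the two lowest-weight nodes at each step:
combine D(23), A(28) → 51
combine B(34), 51 → 85
combine C(54), E(57) → 111
combine F(62), G(72) → 134
combine 85, 111 → 196
combine 134, 196 → 330
The rarest symbols sit at the bottom; the longest codeword is 4 bits.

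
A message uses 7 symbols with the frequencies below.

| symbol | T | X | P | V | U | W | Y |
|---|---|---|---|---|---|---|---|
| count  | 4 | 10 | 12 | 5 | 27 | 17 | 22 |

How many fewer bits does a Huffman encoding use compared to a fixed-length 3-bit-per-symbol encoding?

Fixed-length: 3 bits × 97 symbols = 291 bits.
Huffman merges:
merge T(4) and V(5): 9
merge 9 and X(10): 19
merge P(12) and W(17): 29
merge 19 and Y(22): 41
merge U(27) and 29: 56
merge 41 and 56: 97
Huffman total = 9 + 19 + 29 + 41 + 56 + 97 = 251 bits.
Saving = 291 − 251 = 40 bits.

40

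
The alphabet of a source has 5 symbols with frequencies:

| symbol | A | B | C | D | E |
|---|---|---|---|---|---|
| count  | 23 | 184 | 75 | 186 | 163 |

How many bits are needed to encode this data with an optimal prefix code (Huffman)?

Merge the two smallest weights repeatedly:
merge A(23) and C(75): 98
merge 98 and E(163): 261
merge B(184) and D(186): 370
merge 261 and 370: 631
Each symbol's bit-cost is frequency × depth; summing gives 1360 bits (equivalently 98 + 261 + 370 + 631).

1360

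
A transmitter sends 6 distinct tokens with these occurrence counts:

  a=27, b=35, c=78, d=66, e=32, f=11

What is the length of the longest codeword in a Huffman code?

Merge the two lowest-weight nodes at each step:
f(11) + a(27) → 38
e(32) + b(35) → 67
38 + d(66) → 104
67 + c(78) → 145
104 + 145 → 249
Maximum depth reached is 3.

3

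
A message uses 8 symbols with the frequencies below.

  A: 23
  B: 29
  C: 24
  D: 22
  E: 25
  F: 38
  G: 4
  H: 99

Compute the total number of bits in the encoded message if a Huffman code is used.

Build the Huffman tree bottom-up:
combine G(4), D(22) → 26
combine A(23), C(24) → 47
combine E(25), 26 → 51
combine B(29), F(38) → 67
combine 47, 51 → 98
combine 67, 98 → 165
combine H(99), 165 → 264
Total encoded bits = sum of merged weights = 26 + 47 + 51 + 67 + 98 + 165 + 264 = 718.

718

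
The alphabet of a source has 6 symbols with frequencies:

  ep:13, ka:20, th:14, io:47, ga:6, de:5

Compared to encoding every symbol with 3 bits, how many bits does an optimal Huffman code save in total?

Fixed-length: 3 bits × 105 symbols = 315 bits.
Huffman merges:
merge de(5) and ga(6): 11
merge 11 and ep(13): 24
merge th(14) and ka(20): 34
merge 24 and 34: 58
merge io(47) and 58: 105
Huffman total = 11 + 24 + 34 + 58 + 105 = 232 bits.
Saving = 315 − 232 = 83 bits.

83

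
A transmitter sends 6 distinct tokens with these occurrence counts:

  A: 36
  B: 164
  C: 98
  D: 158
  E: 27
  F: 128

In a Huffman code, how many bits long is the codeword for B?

2

Huffman merges, smallest pair first:
combine E(27), A(36) → 63
combine 63, C(98) → 161
combine F(128), D(158) → 286
combine 161, B(164) → 325
combine 286, 325 → 611
B's leaf is at depth 2, giving a 2-bit codeword.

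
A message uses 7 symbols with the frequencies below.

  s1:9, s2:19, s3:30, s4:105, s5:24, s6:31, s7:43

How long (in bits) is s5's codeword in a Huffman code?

4

Huffman merges, smallest pair first:
combine s1(9), s2(19) → 28
combine s5(24), 28 → 52
combine s3(30), s6(31) → 61
combine s7(43), 52 → 95
combine 61, 95 → 156
combine s4(105), 156 → 261
The subtree containing s5 is merged 4 times, so code length = 4.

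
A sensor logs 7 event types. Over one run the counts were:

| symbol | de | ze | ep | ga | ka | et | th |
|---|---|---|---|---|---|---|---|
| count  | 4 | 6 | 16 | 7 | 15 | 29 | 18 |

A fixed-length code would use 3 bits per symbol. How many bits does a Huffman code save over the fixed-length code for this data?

37

Fixed-length: 3 bits × 95 symbols = 285 bits.
Huffman merges:
combine de(4), ze(6) → 10
combine ga(7), 10 → 17
combine ka(15), ep(16) → 31
combine 17, th(18) → 35
combine et(29), 31 → 60
combine 35, 60 → 95
Huffman total = 10 + 17 + 31 + 35 + 60 + 95 = 248 bits.
Saving = 285 − 248 = 37 bits.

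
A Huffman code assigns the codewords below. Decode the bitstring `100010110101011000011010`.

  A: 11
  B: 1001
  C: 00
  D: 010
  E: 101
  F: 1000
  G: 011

Read left to right; each codeword is recognised as soon as it completes (prefix code):
  1000→F | 101→E | 101→E | 010→D | 11→A | 00→C | 00→C | 11→A | 010→D
Decoded message: FEEDACCAD

FEEDACCAD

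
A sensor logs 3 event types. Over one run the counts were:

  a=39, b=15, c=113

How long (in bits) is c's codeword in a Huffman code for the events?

Repeatedly merge the two smallest:
combine b(15), a(39) → 54
combine 54, c(113) → 167
c is a child of the root — depth 1, so its codeword is a single bit.

1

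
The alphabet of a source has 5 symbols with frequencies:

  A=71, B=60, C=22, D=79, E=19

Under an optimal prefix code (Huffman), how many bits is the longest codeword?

3

Merge the two lowest-weight nodes at each step:
combine E(19), C(22) → 41
combine 41, B(60) → 101
combine A(71), D(79) → 150
combine 101, 150 → 251
The first pair merged (E, C) ends up deepest, at depth 3.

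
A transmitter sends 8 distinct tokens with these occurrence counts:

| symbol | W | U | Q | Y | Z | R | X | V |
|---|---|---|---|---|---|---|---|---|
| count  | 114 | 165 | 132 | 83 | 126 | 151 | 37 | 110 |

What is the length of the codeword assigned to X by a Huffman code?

4

Repeatedly merge the two smallest:
merge X(37) and Y(83): 120
merge V(110) and W(114): 224
merge 120 and Z(126): 246
merge Q(132) and R(151): 283
merge U(165) and 224: 389
merge 246 and 283: 529
merge 389 and 529: 918
X sits 4 levels below the root, so its codeword is 4 bits.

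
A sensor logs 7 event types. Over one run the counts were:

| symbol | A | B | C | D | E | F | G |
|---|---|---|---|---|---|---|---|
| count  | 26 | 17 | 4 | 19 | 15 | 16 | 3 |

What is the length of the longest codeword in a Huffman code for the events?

4

Merge the two lowest-weight nodes at each step:
G(3) + C(4) → 7
7 + E(15) → 22
F(16) + B(17) → 33
D(19) + 22 → 41
A(26) + 33 → 59
41 + 59 → 100
The first pair merged (G, C) ends up deepest, at depth 4.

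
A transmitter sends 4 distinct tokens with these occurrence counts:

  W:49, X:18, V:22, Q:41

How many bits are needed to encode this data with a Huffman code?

Build the Huffman tree bottom-up:
combine X(18), V(22) → 40
combine 40, Q(41) → 81
combine W(49), 81 → 130
The encoded length is the sum of every internal node's weight: 40 + 81 + 130 = 251 bits.

251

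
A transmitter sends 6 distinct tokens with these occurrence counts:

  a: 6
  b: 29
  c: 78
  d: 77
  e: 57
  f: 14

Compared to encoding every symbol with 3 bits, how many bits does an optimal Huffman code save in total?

192

Fixed-length: 3 bits × 261 symbols = 783 bits.
Huffman merges:
combine a(6), f(14) → 20
combine 20, b(29) → 49
combine 49, e(57) → 106
combine d(77), c(78) → 155
combine 106, 155 → 261
Huffman total = 20 + 49 + 106 + 155 + 261 = 591 bits.
Saving = 783 − 591 = 192 bits.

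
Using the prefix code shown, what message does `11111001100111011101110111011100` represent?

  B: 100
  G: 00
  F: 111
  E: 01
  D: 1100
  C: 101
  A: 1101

FDDFEAAAD

Read left to right; each codeword is recognised as soon as it completes (prefix code):
  111→F | 1100→D | 1100→D | 111→F | 01→E | 1101→A | 1101→A | 1101→A | 1100→D
Decoded message: FDDFEAAAD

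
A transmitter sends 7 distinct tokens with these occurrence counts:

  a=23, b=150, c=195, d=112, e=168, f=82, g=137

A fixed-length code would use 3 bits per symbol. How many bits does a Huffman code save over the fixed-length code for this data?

Fixed-length: 3 bits × 867 symbols = 2601 bits.
Huffman merges:
combine a(23), f(82) → 105
combine 105, d(112) → 217
combine g(137), b(150) → 287
combine e(168), c(195) → 363
combine 217, 287 → 504
combine 363, 504 → 867
Huffman total = 105 + 217 + 287 + 363 + 504 + 867 = 2343 bits.
Saving = 2601 − 2343 = 258 bits.

258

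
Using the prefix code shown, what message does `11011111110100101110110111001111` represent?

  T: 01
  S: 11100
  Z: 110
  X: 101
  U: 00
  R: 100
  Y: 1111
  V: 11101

ZYVUXZZSY

Read left to right; each codeword is recognised as soon as it completes (prefix code):
  110→Z | 1111→Y | 11101→V | 00→U | 101→X | 110→Z | 110→Z | 11100→S | 1111→Y
Decoded message: ZYVUXZZSY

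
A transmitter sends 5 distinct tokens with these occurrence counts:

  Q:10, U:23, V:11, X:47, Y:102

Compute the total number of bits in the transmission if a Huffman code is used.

Greedily combine the two least-frequent nodes:
merge Q(10) and V(11): 21
merge 21 and U(23): 44
merge 44 and X(47): 91
merge 91 and Y(102): 193
Each symbol's bit-cost is frequency × depth; summing gives 349 bits (equivalently 21 + 44 + 91 + 193).

349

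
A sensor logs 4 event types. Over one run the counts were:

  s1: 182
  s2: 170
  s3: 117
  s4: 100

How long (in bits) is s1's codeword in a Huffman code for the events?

2

Build the tree from the bottom:
merge s4(100) and s3(117): 217
merge s2(170) and s1(182): 352
merge 217 and 352: 569
The subtree containing s1 is merged 2 times, so code length = 2.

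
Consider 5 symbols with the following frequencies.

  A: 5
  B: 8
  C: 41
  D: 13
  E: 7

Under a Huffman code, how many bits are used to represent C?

Repeatedly merge the two smallest:
merge A(5) and E(7): 12
merge B(8) and 12: 20
merge D(13) and 20: 33
merge 33 and C(41): 74
C is merged only at the final step, so code length = 1.

1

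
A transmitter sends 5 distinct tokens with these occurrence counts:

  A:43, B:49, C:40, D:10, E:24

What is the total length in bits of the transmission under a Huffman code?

Greedily combine the two least-frequent nodes:
merge D(10) and E(24): 34
merge 34 and C(40): 74
merge A(43) and B(49): 92
merge 74 and 92: 166
The encoded length is the sum of every internal node's weight: 34 + 74 + 92 + 166 = 366 bits.

366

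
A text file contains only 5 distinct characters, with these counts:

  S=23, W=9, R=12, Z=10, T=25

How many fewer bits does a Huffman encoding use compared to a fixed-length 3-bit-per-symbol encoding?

60

Fixed-length: 3 bits × 79 symbols = 237 bits.
Huffman merges:
merge W(9) and Z(10): 19
merge R(12) and 19: 31
merge S(23) and T(25): 48
merge 31 and 48: 79
Huffman total = 19 + 31 + 48 + 79 = 177 bits.
Saving = 237 − 177 = 60 bits.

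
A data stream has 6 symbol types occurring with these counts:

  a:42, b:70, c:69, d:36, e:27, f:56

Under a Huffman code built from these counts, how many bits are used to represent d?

3

Huffman merges, smallest pair first:
merge e(27) and d(36): 63
merge a(42) and f(56): 98
merge 63 and c(69): 132
merge b(70) and 98: 168
merge 132 and 168: 300
The subtree containing d is merged 3 times, so code length = 3.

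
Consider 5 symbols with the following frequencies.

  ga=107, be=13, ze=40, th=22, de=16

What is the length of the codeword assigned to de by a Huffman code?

Repeatedly merge the two smallest:
combine be(13), de(16) → 29
combine th(22), 29 → 51
combine ze(40), 51 → 91
combine 91, ga(107) → 198
de's leaf is at depth 4, giving a 4-bit codeword.

4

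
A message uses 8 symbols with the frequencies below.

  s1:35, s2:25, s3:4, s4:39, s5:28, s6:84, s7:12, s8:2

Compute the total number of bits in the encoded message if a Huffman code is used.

Merge the two smallest weights repeatedly:
combine s8(2), s3(4) → 6
combine 6, s7(12) → 18
combine 18, s2(25) → 43
combine s5(28), s1(35) → 63
combine s4(39), 43 → 82
combine 63, 82 → 145
combine s6(84), 145 → 229
The encoded length is the sum of every internal node's weight: 6 + 18 + 43 + 63 + 82 + 145 + 229 = 586 bits.

586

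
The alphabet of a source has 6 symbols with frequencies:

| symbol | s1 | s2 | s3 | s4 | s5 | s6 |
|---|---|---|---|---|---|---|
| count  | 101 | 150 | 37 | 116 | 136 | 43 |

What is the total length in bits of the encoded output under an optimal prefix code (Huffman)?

1427

Greedily combine the two least-frequent nodes:
combine s3(37), s6(43) → 80
combine 80, s1(101) → 181
combine s4(116), s5(136) → 252
combine s2(150), 181 → 331
combine 252, 331 → 583
The encoded length is the sum of every internal node's weight: 80 + 181 + 252 + 331 + 583 = 1427 bits.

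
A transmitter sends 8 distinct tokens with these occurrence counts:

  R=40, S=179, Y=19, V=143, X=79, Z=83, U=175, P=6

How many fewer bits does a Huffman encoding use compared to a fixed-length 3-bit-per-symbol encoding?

Fixed-length: 3 bits × 724 symbols = 2172 bits.
Huffman merges:
P(6) + Y(19) → 25
25 + R(40) → 65
65 + X(79) → 144
Z(83) + V(143) → 226
144 + U(175) → 319
S(179) + 226 → 405
319 + 405 → 724
Huffman total = 25 + 65 + 144 + 226 + 319 + 405 + 724 = 1908 bits.
Saving = 2172 − 1908 = 264 bits.

264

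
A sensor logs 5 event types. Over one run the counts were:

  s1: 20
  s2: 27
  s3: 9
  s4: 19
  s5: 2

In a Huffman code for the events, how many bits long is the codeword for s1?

2

Build the tree from the bottom:
merge s5(2) and s3(9): 11
merge 11 and s4(19): 30
merge s1(20) and s2(27): 47
merge 30 and 47: 77
s1's leaf is at depth 2, giving a 2-bit codeword.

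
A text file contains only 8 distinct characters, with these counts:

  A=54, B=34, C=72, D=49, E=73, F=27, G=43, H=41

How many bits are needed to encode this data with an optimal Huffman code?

Build the Huffman tree bottom-up:
combine F(27), B(34) → 61
combine H(41), G(43) → 84
combine D(49), A(54) → 103
combine 61, C(72) → 133
combine E(73), 84 → 157
combine 103, 133 → 236
combine 157, 236 → 393
Each symbol's bit-cost is frequency × depth; summing gives 1167 bits (equivalently 61 + 84 + 103 + 133 + 157 + 236 + 393).

1167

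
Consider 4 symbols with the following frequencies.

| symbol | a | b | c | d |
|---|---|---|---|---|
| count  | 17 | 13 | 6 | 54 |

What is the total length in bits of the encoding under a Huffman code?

Greedily combine the two least-frequent nodes:
merge c(6) and b(13): 19
merge a(17) and 19: 36
merge 36 and d(54): 90
The encoded length is the sum of every internal node's weight: 19 + 36 + 90 = 145 bits.

145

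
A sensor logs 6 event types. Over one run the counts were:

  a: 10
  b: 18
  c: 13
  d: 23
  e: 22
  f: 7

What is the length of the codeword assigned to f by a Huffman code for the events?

Huffman merges, smallest pair first:
f(7) + a(10) → 17
c(13) + 17 → 30
b(18) + e(22) → 40
d(23) + 30 → 53
40 + 53 → 93
The subtree containing f is merged 4 times, so code length = 4.

4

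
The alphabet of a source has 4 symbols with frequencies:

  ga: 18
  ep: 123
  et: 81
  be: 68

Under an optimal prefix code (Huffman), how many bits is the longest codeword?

3

Merge the two lowest-weight nodes at each step:
ga(18) + be(68) → 86
et(81) + 86 → 167
ep(123) + 167 → 290
Maximum depth reached is 3.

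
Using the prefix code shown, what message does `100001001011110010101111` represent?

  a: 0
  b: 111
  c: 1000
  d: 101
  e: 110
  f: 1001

cafabfadb

Read left to right; each codeword is recognised as soon as it completes (prefix code):
  1000→c | 0→a | 1001→f | 0→a | 111→b | 1001→f | 0→a | 101→d | 111→b
Decoded message: cafabfadb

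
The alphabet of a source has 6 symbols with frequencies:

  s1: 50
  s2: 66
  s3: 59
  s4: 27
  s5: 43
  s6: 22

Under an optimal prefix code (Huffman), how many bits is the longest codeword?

Merge the two lowest-weight nodes at each step:
s6(22) + s4(27) → 49
s5(43) + 49 → 92
s1(50) + s3(59) → 109
s2(66) + 92 → 158
109 + 158 → 267
Maximum depth reached is 4.

4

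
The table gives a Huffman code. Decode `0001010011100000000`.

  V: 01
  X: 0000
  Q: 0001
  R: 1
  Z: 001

Read left to right; each codeword is recognised as soon as it completes (prefix code):
  0001→Q | 01→V | 001→Z | 1→R | 1→R | 0000→X | 0000→X
Decoded message: QVZRRXX

QVZRRXX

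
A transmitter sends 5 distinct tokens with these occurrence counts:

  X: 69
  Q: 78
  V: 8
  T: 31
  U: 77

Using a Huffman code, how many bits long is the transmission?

565

Merge the two smallest weights repeatedly:
merge V(8) and T(31): 39
merge 39 and X(69): 108
merge U(77) and Q(78): 155
merge 108 and 155: 263
The encoded length is the sum of every internal node's weight: 39 + 108 + 155 + 263 = 565 bits.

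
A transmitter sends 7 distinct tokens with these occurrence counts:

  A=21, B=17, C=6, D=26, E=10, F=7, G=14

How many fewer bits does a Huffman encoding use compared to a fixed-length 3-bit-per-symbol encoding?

34

Fixed-length: 3 bits × 101 symbols = 303 bits.
Huffman merges:
combine C(6), F(7) → 13
combine E(10), 13 → 23
combine G(14), B(17) → 31
combine A(21), 23 → 44
combine D(26), 31 → 57
combine 44, 57 → 101
Huffman total = 13 + 23 + 31 + 44 + 57 + 101 = 269 bits.
Saving = 303 − 269 = 34 bits.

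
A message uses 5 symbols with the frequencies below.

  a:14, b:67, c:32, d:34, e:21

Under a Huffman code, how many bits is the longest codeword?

3

Merge the two lowest-weight nodes at each step:
combine a(14), e(21) → 35
combine c(32), d(34) → 66
combine 35, 66 → 101
combine b(67), 101 → 168
The rarest symbols sit at the bottom; the longest codeword is 3 bits.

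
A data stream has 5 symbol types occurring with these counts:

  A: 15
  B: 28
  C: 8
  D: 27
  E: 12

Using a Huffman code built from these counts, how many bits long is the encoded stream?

200

Merge the two smallest weights repeatedly:
C(8) + E(12) → 20
A(15) + 20 → 35
D(27) + B(28) → 55
35 + 55 → 90
Total encoded bits = sum of merged weights = 20 + 35 + 55 + 90 = 200.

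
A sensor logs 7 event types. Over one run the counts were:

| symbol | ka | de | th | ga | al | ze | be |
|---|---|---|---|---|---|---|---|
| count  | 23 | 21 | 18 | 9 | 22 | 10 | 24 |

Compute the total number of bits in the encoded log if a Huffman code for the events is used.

353

Build the Huffman tree bottom-up:
ga(9) + ze(10) → 19
th(18) + 19 → 37
de(21) + al(22) → 43
ka(23) + be(24) → 47
37 + 43 → 80
47 + 80 → 127
Each symbol's bit-cost is frequency × depth; summing gives 353 bits (equivalently 19 + 37 + 43 + 47 + 80 + 127).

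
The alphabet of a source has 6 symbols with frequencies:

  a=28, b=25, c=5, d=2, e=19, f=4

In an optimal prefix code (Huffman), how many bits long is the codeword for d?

4

Build the tree from the bottom:
combine d(2), f(4) → 6
combine c(5), 6 → 11
combine 11, e(19) → 30
combine b(25), a(28) → 53
combine 30, 53 → 83
d sits 4 levels below the root, so its codeword is 4 bits.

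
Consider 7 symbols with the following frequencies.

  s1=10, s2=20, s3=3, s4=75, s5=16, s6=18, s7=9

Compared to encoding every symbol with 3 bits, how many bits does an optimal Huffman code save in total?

Fixed-length: 3 bits × 151 symbols = 453 bits.
Huffman merges:
merge s3(3) and s7(9): 12
merge s1(10) and 12: 22
merge s5(16) and s6(18): 34
merge s2(20) and 22: 42
merge 34 and 42: 76
merge s4(75) and 76: 151
Huffman total = 12 + 22 + 34 + 42 + 76 + 151 = 337 bits.
Saving = 453 − 337 = 116 bits.

116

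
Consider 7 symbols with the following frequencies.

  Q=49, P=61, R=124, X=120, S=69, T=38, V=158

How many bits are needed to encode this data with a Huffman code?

Greedily combine the two least-frequent nodes:
combine T(38), Q(49) → 87
combine P(61), S(69) → 130
combine 87, X(120) → 207
combine R(124), 130 → 254
combine V(158), 207 → 365
combine 254, 365 → 619
Each symbol's bit-cost is frequency × depth; summing gives 1662 bits (equivalently 87 + 130 + 207 + 254 + 365 + 619).

1662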